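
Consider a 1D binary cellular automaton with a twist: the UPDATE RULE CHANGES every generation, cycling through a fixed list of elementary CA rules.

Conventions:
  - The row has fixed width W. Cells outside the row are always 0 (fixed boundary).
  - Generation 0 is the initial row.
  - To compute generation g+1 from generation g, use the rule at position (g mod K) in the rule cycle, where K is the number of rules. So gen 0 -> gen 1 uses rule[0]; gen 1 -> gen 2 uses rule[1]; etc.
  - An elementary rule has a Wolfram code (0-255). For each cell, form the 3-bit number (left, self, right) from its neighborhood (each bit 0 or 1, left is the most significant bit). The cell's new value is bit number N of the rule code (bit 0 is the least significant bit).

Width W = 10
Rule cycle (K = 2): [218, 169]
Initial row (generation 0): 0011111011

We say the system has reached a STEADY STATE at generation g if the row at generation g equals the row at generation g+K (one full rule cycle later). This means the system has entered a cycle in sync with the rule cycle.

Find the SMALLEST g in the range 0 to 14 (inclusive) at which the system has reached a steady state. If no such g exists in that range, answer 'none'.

Gen 0: 0011111011
Gen 1 (rule 218): 0111111011
Gen 2 (rule 169): 0111110110
Gen 3 (rule 218): 1111110111
Gen 4 (rule 169): 1111101110
Gen 5 (rule 218): 1111101111
Gen 6 (rule 169): 1111011110
Gen 7 (rule 218): 1111011111
Gen 8 (rule 169): 1110111110
Gen 9 (rule 218): 1110111111
Gen 10 (rule 169): 1101111110
Gen 11 (rule 218): 1101111111
Gen 12 (rule 169): 1011111110
Gen 13 (rule 218): 0011111111
Gen 14 (rule 169): 1011111110
Gen 15 (rule 218): 0011111111
Gen 16 (rule 169): 1011111110

Answer: 12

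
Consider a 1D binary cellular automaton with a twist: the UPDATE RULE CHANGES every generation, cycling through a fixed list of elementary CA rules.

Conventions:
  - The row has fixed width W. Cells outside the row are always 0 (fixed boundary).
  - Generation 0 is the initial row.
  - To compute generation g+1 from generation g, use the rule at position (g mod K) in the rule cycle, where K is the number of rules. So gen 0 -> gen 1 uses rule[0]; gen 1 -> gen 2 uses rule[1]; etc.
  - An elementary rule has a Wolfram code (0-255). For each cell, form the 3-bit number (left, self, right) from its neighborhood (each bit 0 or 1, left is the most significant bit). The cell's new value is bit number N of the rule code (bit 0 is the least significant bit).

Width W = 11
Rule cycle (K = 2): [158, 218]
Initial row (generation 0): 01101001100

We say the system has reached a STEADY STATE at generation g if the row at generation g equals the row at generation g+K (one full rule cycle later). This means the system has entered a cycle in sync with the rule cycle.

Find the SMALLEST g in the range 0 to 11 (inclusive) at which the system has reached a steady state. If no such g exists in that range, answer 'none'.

Answer: 6

Derivation:
Gen 0: 01101001100
Gen 1 (rule 158): 11001111010
Gen 2 (rule 218): 11111111001
Gen 3 (rule 158): 11111110111
Gen 4 (rule 218): 11111110111
Gen 5 (rule 158): 11111100110
Gen 6 (rule 218): 11111111111
Gen 7 (rule 158): 11111111110
Gen 8 (rule 218): 11111111111
Gen 9 (rule 158): 11111111110
Gen 10 (rule 218): 11111111111
Gen 11 (rule 158): 11111111110
Gen 12 (rule 218): 11111111111
Gen 13 (rule 158): 11111111110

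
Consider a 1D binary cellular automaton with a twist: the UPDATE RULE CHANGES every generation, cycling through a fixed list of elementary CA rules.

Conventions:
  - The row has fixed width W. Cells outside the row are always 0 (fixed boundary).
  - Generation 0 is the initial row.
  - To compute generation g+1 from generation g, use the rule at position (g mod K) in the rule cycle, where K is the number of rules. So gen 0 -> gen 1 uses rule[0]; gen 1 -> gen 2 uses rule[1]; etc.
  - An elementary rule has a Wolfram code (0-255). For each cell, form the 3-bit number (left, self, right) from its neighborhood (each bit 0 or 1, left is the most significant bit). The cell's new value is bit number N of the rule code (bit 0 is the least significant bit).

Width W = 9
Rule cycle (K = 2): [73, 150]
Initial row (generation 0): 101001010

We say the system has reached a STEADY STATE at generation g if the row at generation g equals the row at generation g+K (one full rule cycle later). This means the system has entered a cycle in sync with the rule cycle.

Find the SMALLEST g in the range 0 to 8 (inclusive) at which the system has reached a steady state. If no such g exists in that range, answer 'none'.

Gen 0: 101001010
Gen 1 (rule 73): 000000000
Gen 2 (rule 150): 000000000
Gen 3 (rule 73): 111111111
Gen 4 (rule 150): 011111110
Gen 5 (rule 73): 010000010
Gen 6 (rule 150): 111000111
Gen 7 (rule 73): 101010101
Gen 8 (rule 150): 101010101
Gen 9 (rule 73): 000000000
Gen 10 (rule 150): 000000000

Answer: none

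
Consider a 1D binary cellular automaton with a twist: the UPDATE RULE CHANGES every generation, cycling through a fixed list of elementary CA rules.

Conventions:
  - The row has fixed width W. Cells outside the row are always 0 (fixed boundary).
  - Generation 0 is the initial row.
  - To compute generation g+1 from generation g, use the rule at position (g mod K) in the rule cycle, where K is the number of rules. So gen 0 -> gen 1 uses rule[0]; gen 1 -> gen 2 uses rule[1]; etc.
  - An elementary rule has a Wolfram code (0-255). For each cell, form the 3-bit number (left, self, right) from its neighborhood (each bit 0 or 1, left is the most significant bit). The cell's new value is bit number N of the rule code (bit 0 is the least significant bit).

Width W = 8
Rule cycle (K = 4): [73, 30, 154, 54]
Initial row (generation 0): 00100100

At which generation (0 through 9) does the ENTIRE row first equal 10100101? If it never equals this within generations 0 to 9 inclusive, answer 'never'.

Answer: 9

Derivation:
Gen 0: 00100100
Gen 1 (rule 73): 10000001
Gen 2 (rule 30): 11000011
Gen 3 (rule 154): 10100110
Gen 4 (rule 54): 11111001
Gen 5 (rule 73): 10001000
Gen 6 (rule 30): 11011100
Gen 7 (rule 154): 10011010
Gen 8 (rule 54): 11100111
Gen 9 (rule 73): 10100101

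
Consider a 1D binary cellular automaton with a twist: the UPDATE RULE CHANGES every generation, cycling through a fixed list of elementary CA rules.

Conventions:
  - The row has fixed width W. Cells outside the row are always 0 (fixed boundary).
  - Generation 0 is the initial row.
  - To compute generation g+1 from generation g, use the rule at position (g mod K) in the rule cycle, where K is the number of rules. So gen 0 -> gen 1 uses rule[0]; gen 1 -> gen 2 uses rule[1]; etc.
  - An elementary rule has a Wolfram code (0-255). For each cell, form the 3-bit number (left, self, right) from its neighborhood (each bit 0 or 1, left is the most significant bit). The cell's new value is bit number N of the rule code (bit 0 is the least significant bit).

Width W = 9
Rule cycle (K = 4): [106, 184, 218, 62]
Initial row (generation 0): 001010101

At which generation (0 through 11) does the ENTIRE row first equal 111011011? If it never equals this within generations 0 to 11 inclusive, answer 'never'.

Answer: never

Derivation:
Gen 0: 001010101
Gen 1 (rule 106): 010101010
Gen 2 (rule 184): 001010101
Gen 3 (rule 218): 010000000
Gen 4 (rule 62): 111000000
Gen 5 (rule 106): 101000000
Gen 6 (rule 184): 010100000
Gen 7 (rule 218): 100010000
Gen 8 (rule 62): 110111000
Gen 9 (rule 106): 111101000
Gen 10 (rule 184): 111010100
Gen 11 (rule 218): 111000010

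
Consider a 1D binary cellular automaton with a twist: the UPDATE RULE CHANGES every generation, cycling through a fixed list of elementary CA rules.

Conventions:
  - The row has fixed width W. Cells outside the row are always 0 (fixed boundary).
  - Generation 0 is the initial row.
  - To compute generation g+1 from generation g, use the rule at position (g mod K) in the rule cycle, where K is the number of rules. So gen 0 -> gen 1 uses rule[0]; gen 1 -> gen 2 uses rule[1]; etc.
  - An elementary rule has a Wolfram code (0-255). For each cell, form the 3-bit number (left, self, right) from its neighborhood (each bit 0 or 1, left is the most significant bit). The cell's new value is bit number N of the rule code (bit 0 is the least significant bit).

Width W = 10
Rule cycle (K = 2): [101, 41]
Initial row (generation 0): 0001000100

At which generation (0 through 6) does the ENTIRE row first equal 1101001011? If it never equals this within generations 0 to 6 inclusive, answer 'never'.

Gen 0: 0001000100
Gen 1 (rule 101): 1101010101
Gen 2 (rule 41): 1010101010
Gen 3 (rule 101): 1111111110
Gen 4 (rule 41): 1000000000
Gen 5 (rule 101): 1011111111
Gen 6 (rule 41): 0110000000

Answer: never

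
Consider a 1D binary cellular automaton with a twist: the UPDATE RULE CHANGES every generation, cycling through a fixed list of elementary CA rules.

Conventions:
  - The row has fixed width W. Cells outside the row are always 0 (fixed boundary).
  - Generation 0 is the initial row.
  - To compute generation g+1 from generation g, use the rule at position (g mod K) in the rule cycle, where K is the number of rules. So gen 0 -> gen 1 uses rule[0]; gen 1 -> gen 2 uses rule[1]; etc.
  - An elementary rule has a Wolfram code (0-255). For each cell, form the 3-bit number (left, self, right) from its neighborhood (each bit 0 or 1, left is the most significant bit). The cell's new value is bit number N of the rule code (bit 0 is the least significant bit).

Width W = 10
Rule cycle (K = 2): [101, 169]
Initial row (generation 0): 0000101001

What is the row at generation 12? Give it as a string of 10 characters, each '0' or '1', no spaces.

Answer: 1110011110

Derivation:
Gen 0: 0000101001
Gen 1 (rule 101): 1110111001
Gen 2 (rule 169): 1101110000
Gen 3 (rule 101): 0110010111
Gen 4 (rule 169): 0100001110
Gen 5 (rule 101): 0101100010
Gen 6 (rule 169): 0011001000
Gen 7 (rule 101): 1001001011
Gen 8 (rule 169): 0000000110
Gen 9 (rule 101): 1111110010
Gen 10 (rule 169): 1111100000
Gen 11 (rule 101): 0000101111
Gen 12 (rule 169): 1110011110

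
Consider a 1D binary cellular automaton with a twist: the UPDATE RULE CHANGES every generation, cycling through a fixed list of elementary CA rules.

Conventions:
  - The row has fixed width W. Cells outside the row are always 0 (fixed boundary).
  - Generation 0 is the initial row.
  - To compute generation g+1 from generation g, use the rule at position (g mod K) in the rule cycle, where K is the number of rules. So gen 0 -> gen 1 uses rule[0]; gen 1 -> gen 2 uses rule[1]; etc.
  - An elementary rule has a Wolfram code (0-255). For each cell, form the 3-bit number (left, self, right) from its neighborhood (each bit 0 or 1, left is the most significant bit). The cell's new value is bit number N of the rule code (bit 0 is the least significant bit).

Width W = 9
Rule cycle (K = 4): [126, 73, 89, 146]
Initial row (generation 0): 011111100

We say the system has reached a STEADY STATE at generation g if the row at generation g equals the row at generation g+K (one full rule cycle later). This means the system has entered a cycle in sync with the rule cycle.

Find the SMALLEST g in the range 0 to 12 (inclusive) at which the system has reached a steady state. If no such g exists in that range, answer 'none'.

Gen 0: 011111100
Gen 1 (rule 126): 110000110
Gen 2 (rule 73): 110110110
Gen 3 (rule 89): 110110111
Gen 4 (rule 146): 000000010
Gen 5 (rule 126): 000000111
Gen 6 (rule 73): 111110101
Gen 7 (rule 89): 100010000
Gen 8 (rule 146): 010101000
Gen 9 (rule 126): 111111100
Gen 10 (rule 73): 100000101
Gen 11 (rule 89): 011110000
Gen 12 (rule 146): 101101000
Gen 13 (rule 126): 111111100
Gen 14 (rule 73): 100000101
Gen 15 (rule 89): 011110000
Gen 16 (rule 146): 101101000

Answer: 9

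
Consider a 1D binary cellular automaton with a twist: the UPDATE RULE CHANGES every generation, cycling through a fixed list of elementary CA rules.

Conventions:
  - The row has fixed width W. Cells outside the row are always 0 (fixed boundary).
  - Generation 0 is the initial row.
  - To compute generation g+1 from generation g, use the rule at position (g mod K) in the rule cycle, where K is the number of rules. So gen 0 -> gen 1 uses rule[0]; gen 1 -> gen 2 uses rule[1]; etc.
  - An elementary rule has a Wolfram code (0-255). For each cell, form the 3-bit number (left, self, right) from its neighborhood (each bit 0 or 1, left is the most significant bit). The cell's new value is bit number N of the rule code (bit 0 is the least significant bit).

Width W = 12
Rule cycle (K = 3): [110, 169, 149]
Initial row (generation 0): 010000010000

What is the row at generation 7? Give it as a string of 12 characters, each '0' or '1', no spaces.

Gen 0: 010000010000
Gen 1 (rule 110): 110000110000
Gen 2 (rule 169): 100110100111
Gen 3 (rule 149): 110000110010
Gen 4 (rule 110): 110001110110
Gen 5 (rule 169): 100101101100
Gen 6 (rule 149): 110100000011
Gen 7 (rule 110): 111100000111

Answer: 111100000111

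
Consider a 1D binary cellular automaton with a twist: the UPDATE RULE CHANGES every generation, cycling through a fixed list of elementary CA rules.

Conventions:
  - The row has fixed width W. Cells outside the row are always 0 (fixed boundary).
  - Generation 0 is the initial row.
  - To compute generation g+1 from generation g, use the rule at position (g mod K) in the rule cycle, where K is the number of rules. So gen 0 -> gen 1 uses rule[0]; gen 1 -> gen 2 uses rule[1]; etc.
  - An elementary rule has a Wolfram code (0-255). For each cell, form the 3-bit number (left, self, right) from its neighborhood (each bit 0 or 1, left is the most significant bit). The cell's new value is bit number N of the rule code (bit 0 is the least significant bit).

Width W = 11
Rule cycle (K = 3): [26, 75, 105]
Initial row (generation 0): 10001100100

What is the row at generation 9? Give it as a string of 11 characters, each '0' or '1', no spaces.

Gen 0: 10001100100
Gen 1 (rule 26): 01011011010
Gen 2 (rule 75): 10011011000
Gen 3 (rule 105): 00011111011
Gen 4 (rule 26): 00110000010
Gen 5 (rule 75): 11110111100
Gen 6 (rule 105): 10011100101
Gen 7 (rule 26): 01110011000
Gen 8 (rule 75): 11010111011
Gen 9 (rule 105): 11101101111

Answer: 11101101111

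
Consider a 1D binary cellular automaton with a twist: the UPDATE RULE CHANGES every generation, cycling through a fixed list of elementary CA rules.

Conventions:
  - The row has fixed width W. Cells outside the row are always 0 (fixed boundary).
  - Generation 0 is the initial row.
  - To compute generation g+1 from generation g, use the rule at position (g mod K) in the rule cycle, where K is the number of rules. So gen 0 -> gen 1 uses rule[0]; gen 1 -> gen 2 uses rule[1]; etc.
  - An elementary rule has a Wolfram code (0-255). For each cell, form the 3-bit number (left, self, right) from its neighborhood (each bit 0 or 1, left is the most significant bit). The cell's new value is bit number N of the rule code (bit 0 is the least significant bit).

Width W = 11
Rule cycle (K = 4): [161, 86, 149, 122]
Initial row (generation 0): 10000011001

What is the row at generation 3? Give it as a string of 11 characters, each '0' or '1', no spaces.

Gen 0: 10000011001
Gen 1 (rule 161): 00111000000
Gen 2 (rule 86): 01001100000
Gen 3 (rule 149): 01100011111

Answer: 01100011111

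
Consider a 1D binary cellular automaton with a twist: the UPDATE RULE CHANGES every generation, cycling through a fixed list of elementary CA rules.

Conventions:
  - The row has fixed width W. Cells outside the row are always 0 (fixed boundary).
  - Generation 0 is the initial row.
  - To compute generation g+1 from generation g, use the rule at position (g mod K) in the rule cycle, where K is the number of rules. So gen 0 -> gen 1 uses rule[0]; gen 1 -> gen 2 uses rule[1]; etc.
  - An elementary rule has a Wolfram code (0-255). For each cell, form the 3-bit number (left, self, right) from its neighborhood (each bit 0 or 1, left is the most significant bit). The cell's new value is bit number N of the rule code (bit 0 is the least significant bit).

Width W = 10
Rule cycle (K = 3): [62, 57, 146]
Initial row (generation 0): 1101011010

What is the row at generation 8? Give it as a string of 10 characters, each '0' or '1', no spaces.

Answer: 1001111111

Derivation:
Gen 0: 1101011010
Gen 1 (rule 62): 1011110111
Gen 2 (rule 57): 0110001100
Gen 3 (rule 146): 1001010010
Gen 4 (rule 62): 1111111111
Gen 5 (rule 57): 1000000000
Gen 6 (rule 146): 0100000000
Gen 7 (rule 62): 1110000000
Gen 8 (rule 57): 1001111111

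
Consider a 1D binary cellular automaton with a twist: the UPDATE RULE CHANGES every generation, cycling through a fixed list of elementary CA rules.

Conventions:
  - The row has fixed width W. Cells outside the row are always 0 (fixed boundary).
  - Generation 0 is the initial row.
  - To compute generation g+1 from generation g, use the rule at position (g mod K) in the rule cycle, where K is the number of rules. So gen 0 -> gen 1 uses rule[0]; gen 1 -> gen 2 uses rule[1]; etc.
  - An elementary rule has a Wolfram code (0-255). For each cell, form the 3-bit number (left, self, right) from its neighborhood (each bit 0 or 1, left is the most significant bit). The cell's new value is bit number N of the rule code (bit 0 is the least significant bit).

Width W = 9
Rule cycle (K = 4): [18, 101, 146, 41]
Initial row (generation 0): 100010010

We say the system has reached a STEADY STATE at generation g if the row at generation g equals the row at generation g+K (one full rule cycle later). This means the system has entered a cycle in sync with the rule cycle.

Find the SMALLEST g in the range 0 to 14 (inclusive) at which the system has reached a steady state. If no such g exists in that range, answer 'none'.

Answer: 8

Derivation:
Gen 0: 100010010
Gen 1 (rule 18): 010101101
Gen 2 (rule 101): 011110111
Gen 3 (rule 146): 101100010
Gen 4 (rule 41): 011001000
Gen 5 (rule 18): 100110100
Gen 6 (rule 101): 100011101
Gen 7 (rule 146): 010101000
Gen 8 (rule 41): 001010011
Gen 9 (rule 18): 010001100
Gen 10 (rule 101): 010100101
Gen 11 (rule 146): 100011000
Gen 12 (rule 41): 001010011
Gen 13 (rule 18): 010001100
Gen 14 (rule 101): 010100101
Gen 15 (rule 146): 100011000
Gen 16 (rule 41): 001010011
Gen 17 (rule 18): 010001100
Gen 18 (rule 101): 010100101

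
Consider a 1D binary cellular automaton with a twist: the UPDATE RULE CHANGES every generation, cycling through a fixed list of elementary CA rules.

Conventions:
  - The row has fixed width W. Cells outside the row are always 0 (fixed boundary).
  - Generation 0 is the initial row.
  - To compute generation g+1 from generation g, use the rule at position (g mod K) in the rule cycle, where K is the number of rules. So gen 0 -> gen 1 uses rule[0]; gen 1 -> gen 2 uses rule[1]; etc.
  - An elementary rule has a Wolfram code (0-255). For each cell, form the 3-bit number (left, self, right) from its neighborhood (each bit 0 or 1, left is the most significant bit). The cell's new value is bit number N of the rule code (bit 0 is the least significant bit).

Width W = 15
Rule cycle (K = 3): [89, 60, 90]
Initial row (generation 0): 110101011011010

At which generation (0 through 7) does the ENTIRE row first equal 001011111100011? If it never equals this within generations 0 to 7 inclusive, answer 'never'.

Gen 0: 110101011011010
Gen 1 (rule 89): 110000011011001
Gen 2 (rule 60): 101000010110101
Gen 3 (rule 90): 000100100110000
Gen 4 (rule 89): 110010010111111
Gen 5 (rule 60): 101011011100000
Gen 6 (rule 90): 000011010110000
Gen 7 (rule 89): 111011000111111

Answer: never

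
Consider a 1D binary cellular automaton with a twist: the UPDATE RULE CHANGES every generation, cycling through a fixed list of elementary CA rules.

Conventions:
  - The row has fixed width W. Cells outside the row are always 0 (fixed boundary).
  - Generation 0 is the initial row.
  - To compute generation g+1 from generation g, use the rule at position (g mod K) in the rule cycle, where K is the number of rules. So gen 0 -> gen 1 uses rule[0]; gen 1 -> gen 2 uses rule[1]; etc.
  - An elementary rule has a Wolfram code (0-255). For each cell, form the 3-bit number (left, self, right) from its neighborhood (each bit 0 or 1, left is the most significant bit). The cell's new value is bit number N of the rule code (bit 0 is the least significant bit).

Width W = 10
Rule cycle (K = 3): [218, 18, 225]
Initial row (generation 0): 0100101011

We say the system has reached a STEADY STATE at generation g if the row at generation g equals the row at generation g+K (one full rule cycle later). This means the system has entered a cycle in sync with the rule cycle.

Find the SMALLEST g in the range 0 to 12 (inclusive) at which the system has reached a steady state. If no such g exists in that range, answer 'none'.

Answer: 11

Derivation:
Gen 0: 0100101011
Gen 1 (rule 218): 1011000011
Gen 2 (rule 18): 0000100100
Gen 3 (rule 225): 1110000001
Gen 4 (rule 218): 1111000010
Gen 5 (rule 18): 0000100101
Gen 6 (rule 225): 1110000010
Gen 7 (rule 218): 1111000101
Gen 8 (rule 18): 0000101000
Gen 9 (rule 225): 1110010011
Gen 10 (rule 218): 1111101111
Gen 11 (rule 18): 0000000000
Gen 12 (rule 225): 1111111111
Gen 13 (rule 218): 1111111111
Gen 14 (rule 18): 0000000000
Gen 15 (rule 225): 1111111111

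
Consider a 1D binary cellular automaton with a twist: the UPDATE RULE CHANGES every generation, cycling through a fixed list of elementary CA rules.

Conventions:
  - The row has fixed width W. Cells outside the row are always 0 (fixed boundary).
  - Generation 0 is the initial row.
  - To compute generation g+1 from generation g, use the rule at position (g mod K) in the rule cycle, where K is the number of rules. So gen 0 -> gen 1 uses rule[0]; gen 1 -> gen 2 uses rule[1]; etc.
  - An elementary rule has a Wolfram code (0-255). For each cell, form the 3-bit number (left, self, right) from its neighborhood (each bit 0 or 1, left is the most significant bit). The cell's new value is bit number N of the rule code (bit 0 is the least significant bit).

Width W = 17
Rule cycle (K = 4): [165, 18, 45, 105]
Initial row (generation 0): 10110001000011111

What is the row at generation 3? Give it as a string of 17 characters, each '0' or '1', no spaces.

Answer: 10111011110100101

Derivation:
Gen 0: 10110001000011111
Gen 1 (rule 165): 11000101011001110
Gen 2 (rule 18): 00101000000110001
Gen 3 (rule 45): 10111011110100101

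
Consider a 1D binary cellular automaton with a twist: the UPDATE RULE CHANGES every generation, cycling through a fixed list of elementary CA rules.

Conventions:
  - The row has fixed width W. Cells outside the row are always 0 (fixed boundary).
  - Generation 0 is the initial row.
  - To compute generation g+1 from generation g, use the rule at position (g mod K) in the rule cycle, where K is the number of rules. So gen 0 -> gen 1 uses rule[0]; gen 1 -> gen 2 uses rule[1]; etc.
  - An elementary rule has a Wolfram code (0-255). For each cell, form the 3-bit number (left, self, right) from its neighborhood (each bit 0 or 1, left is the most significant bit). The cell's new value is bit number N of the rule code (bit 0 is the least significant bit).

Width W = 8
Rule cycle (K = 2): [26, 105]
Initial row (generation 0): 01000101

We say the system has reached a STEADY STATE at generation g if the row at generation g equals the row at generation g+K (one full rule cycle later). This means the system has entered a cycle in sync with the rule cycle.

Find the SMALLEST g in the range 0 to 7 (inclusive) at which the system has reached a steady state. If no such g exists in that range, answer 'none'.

Gen 0: 01000101
Gen 1 (rule 26): 10101000
Gen 2 (rule 105): 01010011
Gen 3 (rule 26): 10001110
Gen 4 (rule 105): 00101010
Gen 5 (rule 26): 01000001
Gen 6 (rule 105): 00011100
Gen 7 (rule 26): 00110010
Gen 8 (rule 105): 10110000
Gen 9 (rule 26): 00101000

Answer: none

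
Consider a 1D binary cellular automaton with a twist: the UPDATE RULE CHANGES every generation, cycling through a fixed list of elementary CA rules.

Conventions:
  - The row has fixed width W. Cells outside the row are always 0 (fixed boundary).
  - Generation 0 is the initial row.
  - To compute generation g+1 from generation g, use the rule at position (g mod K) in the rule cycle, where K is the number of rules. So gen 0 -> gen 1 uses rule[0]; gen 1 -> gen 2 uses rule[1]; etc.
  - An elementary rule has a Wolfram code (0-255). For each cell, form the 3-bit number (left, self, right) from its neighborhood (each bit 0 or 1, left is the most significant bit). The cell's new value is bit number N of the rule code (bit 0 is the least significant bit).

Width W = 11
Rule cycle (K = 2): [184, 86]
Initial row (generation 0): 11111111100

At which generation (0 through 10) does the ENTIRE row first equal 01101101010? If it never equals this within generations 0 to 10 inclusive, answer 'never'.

Gen 0: 11111111100
Gen 1 (rule 184): 11111111010
Gen 2 (rule 86): 00000001011
Gen 3 (rule 184): 00000000110
Gen 4 (rule 86): 00000001011
Gen 5 (rule 184): 00000000110
Gen 6 (rule 86): 00000001011
Gen 7 (rule 184): 00000000110
Gen 8 (rule 86): 00000001011
Gen 9 (rule 184): 00000000110
Gen 10 (rule 86): 00000001011

Answer: never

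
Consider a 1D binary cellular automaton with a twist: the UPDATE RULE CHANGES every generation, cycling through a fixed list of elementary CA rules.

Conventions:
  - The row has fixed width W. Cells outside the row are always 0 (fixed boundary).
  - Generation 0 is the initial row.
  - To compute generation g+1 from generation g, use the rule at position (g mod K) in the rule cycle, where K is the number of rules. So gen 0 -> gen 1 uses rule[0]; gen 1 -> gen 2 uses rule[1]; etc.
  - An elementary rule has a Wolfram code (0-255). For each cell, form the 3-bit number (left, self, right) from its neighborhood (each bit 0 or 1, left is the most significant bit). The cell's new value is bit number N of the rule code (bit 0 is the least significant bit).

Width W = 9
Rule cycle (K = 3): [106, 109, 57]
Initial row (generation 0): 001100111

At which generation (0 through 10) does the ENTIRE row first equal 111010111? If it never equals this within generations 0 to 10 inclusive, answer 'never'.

Gen 0: 001100111
Gen 1 (rule 106): 011101101
Gen 2 (rule 109): 010111111
Gen 3 (rule 57): 001100000
Gen 4 (rule 106): 011100000
Gen 5 (rule 109): 010101111
Gen 6 (rule 57): 001011000
Gen 7 (rule 106): 010111000
Gen 8 (rule 109): 011101011
Gen 9 (rule 57): 010010110
Gen 10 (rule 106): 100101110

Answer: never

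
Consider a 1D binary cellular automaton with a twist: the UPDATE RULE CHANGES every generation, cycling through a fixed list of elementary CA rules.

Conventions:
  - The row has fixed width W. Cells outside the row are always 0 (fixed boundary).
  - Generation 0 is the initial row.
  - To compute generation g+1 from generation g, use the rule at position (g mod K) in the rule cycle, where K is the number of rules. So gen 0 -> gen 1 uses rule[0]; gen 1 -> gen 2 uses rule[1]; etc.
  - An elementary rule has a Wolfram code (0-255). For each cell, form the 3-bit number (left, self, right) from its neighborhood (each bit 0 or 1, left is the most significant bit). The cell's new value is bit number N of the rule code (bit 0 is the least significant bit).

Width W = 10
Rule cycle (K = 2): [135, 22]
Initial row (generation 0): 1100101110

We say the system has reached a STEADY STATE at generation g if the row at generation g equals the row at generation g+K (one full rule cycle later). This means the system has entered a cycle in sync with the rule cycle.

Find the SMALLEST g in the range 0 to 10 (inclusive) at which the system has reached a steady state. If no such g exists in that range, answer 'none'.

Answer: 7

Derivation:
Gen 0: 1100101110
Gen 1 (rule 135): 0001100100
Gen 2 (rule 22): 0010011110
Gen 3 (rule 135): 1110101100
Gen 4 (rule 22): 0000100010
Gen 5 (rule 135): 1111101110
Gen 6 (rule 22): 0000000001
Gen 7 (rule 135): 1111111111
Gen 8 (rule 22): 0000000000
Gen 9 (rule 135): 1111111111
Gen 10 (rule 22): 0000000000
Gen 11 (rule 135): 1111111111
Gen 12 (rule 22): 0000000000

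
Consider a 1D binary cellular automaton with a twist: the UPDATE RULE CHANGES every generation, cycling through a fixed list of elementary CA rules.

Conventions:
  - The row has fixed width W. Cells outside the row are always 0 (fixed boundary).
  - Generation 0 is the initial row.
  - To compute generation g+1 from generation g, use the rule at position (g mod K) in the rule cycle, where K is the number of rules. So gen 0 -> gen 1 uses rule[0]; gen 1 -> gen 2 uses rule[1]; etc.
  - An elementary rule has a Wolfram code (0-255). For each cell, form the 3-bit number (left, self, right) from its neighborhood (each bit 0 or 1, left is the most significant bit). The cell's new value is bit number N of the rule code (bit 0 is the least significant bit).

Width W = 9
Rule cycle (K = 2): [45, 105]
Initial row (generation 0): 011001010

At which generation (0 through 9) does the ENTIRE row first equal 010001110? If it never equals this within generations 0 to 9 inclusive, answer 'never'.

Answer: 1

Derivation:
Gen 0: 011001010
Gen 1 (rule 45): 010001110
Gen 2 (rule 105): 000101010
Gen 3 (rule 45): 110111110
Gen 4 (rule 105): 111100010
Gen 5 (rule 45): 100001010
Gen 6 (rule 105): 001100100
Gen 7 (rule 45): 101000101
Gen 8 (rule 105): 010010010
Gen 9 (rule 45): 010010010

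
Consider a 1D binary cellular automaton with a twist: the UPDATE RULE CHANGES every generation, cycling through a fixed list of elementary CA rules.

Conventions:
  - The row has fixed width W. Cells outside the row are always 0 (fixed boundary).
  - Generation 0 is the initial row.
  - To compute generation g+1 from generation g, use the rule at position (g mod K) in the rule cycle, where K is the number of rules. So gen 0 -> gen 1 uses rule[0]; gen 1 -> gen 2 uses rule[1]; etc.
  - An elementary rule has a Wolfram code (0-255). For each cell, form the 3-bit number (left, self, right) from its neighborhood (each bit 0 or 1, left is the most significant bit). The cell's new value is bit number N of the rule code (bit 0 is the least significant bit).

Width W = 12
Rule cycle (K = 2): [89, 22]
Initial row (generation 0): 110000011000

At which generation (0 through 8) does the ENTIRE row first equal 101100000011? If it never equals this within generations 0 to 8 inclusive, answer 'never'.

Answer: never

Derivation:
Gen 0: 110000011000
Gen 1 (rule 89): 111111011111
Gen 2 (rule 22): 000000000000
Gen 3 (rule 89): 111111111111
Gen 4 (rule 22): 000000000000
Gen 5 (rule 89): 111111111111
Gen 6 (rule 22): 000000000000
Gen 7 (rule 89): 111111111111
Gen 8 (rule 22): 000000000000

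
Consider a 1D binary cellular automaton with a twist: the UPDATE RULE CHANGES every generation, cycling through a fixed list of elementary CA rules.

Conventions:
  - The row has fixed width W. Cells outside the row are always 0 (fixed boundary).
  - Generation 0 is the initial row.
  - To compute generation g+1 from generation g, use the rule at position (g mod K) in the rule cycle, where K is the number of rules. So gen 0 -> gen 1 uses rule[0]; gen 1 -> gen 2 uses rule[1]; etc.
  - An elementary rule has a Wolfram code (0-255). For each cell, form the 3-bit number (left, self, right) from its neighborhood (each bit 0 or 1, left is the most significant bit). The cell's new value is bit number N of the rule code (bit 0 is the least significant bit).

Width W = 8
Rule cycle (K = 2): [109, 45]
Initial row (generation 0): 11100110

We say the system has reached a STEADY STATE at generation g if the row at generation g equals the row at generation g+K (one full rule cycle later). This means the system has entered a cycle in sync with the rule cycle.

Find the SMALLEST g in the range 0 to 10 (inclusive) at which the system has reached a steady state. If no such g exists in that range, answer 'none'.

Answer: 3

Derivation:
Gen 0: 11100110
Gen 1 (rule 109): 10100110
Gen 2 (rule 45): 11100100
Gen 3 (rule 109): 10100101
Gen 4 (rule 45): 11100111
Gen 5 (rule 109): 10100101
Gen 6 (rule 45): 11100111
Gen 7 (rule 109): 10100101
Gen 8 (rule 45): 11100111
Gen 9 (rule 109): 10100101
Gen 10 (rule 45): 11100111
Gen 11 (rule 109): 10100101
Gen 12 (rule 45): 11100111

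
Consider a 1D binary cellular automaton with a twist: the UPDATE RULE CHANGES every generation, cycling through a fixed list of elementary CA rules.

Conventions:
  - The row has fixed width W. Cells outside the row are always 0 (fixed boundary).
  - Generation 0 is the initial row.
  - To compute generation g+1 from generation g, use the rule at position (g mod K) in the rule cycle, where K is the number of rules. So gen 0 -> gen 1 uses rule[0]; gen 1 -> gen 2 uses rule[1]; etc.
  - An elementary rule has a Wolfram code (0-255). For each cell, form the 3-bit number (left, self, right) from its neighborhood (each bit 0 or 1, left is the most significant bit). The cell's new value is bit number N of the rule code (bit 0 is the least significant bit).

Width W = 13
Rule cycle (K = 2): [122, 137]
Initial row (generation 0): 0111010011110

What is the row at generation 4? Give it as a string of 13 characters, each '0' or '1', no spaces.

Answer: 0100111100000

Derivation:
Gen 0: 0111010011110
Gen 1 (rule 122): 1101101110011
Gen 2 (rule 137): 1001001100010
Gen 3 (rule 122): 0110111110101
Gen 4 (rule 137): 0100111100000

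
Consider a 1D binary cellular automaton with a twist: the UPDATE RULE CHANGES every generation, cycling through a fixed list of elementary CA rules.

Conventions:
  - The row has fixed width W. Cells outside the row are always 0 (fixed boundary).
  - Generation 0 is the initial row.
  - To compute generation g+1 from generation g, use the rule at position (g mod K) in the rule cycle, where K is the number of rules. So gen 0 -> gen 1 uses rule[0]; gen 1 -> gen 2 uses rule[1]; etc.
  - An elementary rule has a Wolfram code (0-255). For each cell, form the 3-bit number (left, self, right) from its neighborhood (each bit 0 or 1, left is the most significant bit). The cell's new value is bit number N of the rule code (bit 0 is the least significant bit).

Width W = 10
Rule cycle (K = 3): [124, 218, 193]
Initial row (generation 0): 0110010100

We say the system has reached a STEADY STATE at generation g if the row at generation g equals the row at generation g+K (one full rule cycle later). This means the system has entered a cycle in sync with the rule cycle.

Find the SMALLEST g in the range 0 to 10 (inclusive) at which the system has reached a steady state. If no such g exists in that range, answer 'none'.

Gen 0: 0110010100
Gen 1 (rule 124): 0111011110
Gen 2 (rule 218): 1111011111
Gen 3 (rule 193): 0111001111
Gen 4 (rule 124): 0101101001
Gen 5 (rule 218): 1001100110
Gen 6 (rule 193): 0000100010
Gen 7 (rule 124): 0000110011
Gen 8 (rule 218): 0001111111
Gen 9 (rule 193): 1100111111
Gen 10 (rule 124): 1110100001
Gen 11 (rule 218): 1110010010
Gen 12 (rule 193): 0110000000
Gen 13 (rule 124): 0111000000

Answer: none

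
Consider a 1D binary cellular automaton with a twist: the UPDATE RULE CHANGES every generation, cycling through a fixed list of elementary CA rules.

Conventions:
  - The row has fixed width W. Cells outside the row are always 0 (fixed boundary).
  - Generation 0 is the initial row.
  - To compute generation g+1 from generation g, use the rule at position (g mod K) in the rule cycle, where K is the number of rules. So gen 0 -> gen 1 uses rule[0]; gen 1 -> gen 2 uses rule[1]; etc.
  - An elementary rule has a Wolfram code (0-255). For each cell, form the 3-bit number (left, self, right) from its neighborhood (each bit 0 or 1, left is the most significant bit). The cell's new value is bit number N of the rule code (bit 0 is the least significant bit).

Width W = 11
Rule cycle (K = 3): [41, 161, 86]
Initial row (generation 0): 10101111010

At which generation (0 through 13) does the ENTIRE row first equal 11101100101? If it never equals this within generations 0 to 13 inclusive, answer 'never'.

Answer: never

Derivation:
Gen 0: 10101111010
Gen 1 (rule 41): 01011000100
Gen 2 (rule 161): 00100010001
Gen 3 (rule 86): 01110111011
Gen 4 (rule 41): 01001100110
Gen 5 (rule 161): 00000000000
Gen 6 (rule 86): 00000000000
Gen 7 (rule 41): 11111111111
Gen 8 (rule 161): 01111111110
Gen 9 (rule 86): 10000000011
Gen 10 (rule 41): 00111111010
Gen 11 (rule 161): 10011110100
Gen 12 (rule 86): 11100010110
Gen 13 (rule 41): 10001001100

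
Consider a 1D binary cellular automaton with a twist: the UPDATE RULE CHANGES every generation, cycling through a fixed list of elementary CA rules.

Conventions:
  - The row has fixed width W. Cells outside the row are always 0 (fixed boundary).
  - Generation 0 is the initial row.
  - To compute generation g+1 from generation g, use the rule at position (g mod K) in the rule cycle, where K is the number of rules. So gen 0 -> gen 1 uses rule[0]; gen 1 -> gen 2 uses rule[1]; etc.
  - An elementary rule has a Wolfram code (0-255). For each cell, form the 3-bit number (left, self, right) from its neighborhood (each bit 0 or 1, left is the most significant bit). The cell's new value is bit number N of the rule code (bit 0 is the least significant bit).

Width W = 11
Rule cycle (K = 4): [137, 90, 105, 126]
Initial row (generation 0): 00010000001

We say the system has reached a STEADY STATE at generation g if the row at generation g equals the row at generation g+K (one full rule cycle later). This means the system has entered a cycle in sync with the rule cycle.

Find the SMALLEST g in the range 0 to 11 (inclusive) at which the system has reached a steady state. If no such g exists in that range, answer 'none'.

Answer: 4

Derivation:
Gen 0: 00010000001
Gen 1 (rule 137): 11000111100
Gen 2 (rule 90): 11101100110
Gen 3 (rule 105): 10111100110
Gen 4 (rule 126): 11100111111
Gen 5 (rule 137): 11000111110
Gen 6 (rule 90): 11101100011
Gen 7 (rule 105): 10111101011
Gen 8 (rule 126): 11100111111
Gen 9 (rule 137): 11000111110
Gen 10 (rule 90): 11101100011
Gen 11 (rule 105): 10111101011
Gen 12 (rule 126): 11100111111
Gen 13 (rule 137): 11000111110
Gen 14 (rule 90): 11101100011
Gen 15 (rule 105): 10111101011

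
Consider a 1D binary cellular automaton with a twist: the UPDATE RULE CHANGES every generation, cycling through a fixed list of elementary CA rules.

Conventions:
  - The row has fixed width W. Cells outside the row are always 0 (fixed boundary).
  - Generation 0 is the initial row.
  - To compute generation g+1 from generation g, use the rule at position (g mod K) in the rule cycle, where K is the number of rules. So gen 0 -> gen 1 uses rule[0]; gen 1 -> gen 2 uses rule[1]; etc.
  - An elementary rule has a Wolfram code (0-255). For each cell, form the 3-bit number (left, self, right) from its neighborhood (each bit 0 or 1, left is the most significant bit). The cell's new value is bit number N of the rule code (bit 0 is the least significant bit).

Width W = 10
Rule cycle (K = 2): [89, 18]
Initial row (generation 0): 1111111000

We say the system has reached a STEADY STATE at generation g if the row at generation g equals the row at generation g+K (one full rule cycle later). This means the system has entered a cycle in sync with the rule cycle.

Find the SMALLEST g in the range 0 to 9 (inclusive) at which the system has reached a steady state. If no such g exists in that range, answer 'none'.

Gen 0: 1111111000
Gen 1 (rule 89): 1000001111
Gen 2 (rule 18): 0100010000
Gen 3 (rule 89): 0011001111
Gen 4 (rule 18): 0100110000
Gen 5 (rule 89): 0010111111
Gen 6 (rule 18): 0100000000
Gen 7 (rule 89): 0011111111
Gen 8 (rule 18): 0100000000
Gen 9 (rule 89): 0011111111
Gen 10 (rule 18): 0100000000
Gen 11 (rule 89): 0011111111

Answer: 6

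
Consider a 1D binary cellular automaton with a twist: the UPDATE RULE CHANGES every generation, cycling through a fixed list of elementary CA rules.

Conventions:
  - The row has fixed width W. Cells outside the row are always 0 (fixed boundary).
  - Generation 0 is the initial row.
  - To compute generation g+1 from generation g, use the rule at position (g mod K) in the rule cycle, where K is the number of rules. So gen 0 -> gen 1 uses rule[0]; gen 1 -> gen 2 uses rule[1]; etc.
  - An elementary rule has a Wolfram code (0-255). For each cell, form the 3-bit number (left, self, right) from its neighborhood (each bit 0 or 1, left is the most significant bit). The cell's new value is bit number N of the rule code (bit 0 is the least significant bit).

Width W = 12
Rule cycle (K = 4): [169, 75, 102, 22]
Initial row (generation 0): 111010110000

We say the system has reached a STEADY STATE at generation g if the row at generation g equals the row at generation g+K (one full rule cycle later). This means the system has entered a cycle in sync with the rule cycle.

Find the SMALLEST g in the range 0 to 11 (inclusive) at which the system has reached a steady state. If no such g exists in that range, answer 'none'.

Gen 0: 111010110000
Gen 1 (rule 169): 110101100111
Gen 2 (rule 75): 110001101101
Gen 3 (rule 102): 010010110111
Gen 4 (rule 22): 111110000000
Gen 5 (rule 169): 111100111111
Gen 6 (rule 75): 100101100001
Gen 7 (rule 102): 101110100011
Gen 8 (rule 22): 100000110100
Gen 9 (rule 169): 001110101001
Gen 10 (rule 75): 111010000010
Gen 11 (rule 102): 001110000110
Gen 12 (rule 22): 010001001001
Gen 13 (rule 169): 000100000000
Gen 14 (rule 75): 111001111111
Gen 15 (rule 102): 001010000001

Answer: none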